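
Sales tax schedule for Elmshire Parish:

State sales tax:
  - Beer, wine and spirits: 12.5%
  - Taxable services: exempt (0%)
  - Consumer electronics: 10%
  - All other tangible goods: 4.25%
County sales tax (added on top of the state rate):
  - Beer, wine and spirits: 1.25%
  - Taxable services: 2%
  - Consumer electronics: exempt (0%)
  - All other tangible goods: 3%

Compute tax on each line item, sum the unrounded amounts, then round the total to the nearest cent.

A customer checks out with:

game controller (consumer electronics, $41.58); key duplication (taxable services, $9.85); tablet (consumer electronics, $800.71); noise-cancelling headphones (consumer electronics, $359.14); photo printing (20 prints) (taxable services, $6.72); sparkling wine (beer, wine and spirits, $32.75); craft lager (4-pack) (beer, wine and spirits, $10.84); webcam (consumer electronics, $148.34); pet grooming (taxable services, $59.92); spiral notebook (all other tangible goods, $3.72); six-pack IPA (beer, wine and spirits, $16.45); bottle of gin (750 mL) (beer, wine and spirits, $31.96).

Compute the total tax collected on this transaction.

$149.43

Game controller $41.58: consumer electronics → 10% + 0% county = 10% → $4.158
Key duplication $9.85: taxable services → 0% + 2% county = 2% → $0.197
Tablet $800.71: consumer electronics → 10% + 0% county = 10% → $80.071
Noise-cancelling headphones $359.14: consumer electronics → 10% + 0% county = 10% → $35.914
Photo printing (20 prints) $6.72: taxable services → 0% + 2% county = 2% → $0.1344
Sparkling wine $32.75: beer, wine and spirits → 12.5% + 1.25% county = 13.75% → $4.503125
Craft lager (4-pack) $10.84: beer, wine and spirits → 12.5% + 1.25% county = 13.75% → $1.4905
Webcam $148.34: consumer electronics → 10% + 0% county = 10% → $14.834
Pet grooming $59.92: taxable services → 0% + 2% county = 2% → $1.1984
Spiral notebook $3.72: all other tangible goods → 4.25% + 3% county = 7.25% → $0.2697
Six-pack IPA $16.45: beer, wine and spirits → 12.5% + 1.25% county = 13.75% → $2.261875
Bottle of gin (750 mL) $31.96: beer, wine and spirits → 12.5% + 1.25% county = 13.75% → $4.3945
Unrounded tax sum = $149.4265 → $149.43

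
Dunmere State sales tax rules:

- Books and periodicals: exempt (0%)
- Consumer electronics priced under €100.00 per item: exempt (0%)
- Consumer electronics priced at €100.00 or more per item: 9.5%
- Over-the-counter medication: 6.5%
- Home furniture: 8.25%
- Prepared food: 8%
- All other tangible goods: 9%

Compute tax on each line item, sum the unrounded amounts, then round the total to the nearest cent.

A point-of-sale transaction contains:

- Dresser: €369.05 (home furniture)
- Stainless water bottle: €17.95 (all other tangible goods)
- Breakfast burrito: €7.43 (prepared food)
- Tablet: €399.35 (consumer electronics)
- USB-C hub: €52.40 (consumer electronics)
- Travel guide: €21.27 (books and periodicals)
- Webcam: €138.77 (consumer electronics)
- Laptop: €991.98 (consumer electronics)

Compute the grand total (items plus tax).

Dresser €369.05: home furniture → 8.25% → €30.446625
Stainless water bottle €17.95: all other tangible goods → 9% → €1.6155
Breakfast burrito €7.43: prepared food → 8% → €0.5944
Tablet €399.35: consumer electronics, €100.00 or more → 9.5% → €37.93825
USB-C hub €52.40: consumer electronics, under €100.00 → 0% → €0.00
Travel guide €21.27: books and periodicals → 0% → €0.00
Webcam €138.77: consumer electronics, €100.00 or more → 9.5% → €13.18315
Laptop €991.98: consumer electronics, €100.00 or more → 9.5% → €94.2381
Subtotal = €1998.20; unrounded tax = €178.016025 → €178.02; total due = €2176.22

€2176.22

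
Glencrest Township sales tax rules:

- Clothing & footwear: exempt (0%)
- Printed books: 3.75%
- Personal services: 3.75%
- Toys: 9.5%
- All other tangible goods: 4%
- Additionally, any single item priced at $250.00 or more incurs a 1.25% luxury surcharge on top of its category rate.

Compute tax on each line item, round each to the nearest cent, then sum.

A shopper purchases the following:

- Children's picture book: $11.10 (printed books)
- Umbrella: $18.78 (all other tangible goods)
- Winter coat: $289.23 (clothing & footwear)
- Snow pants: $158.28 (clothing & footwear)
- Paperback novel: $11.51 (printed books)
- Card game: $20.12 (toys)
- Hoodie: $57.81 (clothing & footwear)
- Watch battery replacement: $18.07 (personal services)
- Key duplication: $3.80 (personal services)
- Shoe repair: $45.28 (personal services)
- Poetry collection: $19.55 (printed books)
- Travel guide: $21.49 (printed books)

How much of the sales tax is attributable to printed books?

$2.39

Children's picture book $11.10: printed books → 3.75% → $0.42
Paperback novel $11.51: printed books → 3.75% → $0.43
Poetry collection $19.55: printed books → 3.75% → $0.73
Travel guide $21.49: printed books → 3.75% → $0.81
Tax on printed books = $0.42 + $0.43 + $0.73 + $0.81 = $2.39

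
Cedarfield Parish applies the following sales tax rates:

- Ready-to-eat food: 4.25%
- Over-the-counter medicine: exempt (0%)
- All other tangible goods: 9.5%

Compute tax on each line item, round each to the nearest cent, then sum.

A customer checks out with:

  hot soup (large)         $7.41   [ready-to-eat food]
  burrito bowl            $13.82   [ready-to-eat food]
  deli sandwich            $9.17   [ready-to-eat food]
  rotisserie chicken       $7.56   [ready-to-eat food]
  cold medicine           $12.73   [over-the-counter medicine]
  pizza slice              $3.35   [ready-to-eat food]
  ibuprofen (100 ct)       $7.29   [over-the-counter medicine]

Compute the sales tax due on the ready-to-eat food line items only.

$1.75

Hot soup (large) $7.41: ready-to-eat food → 4.25% → $0.31
Burrito bowl $13.82: ready-to-eat food → 4.25% → $0.59
Deli sandwich $9.17: ready-to-eat food → 4.25% → $0.39
Rotisserie chicken $7.56: ready-to-eat food → 4.25% → $0.32
Pizza slice $3.35: ready-to-eat food → 4.25% → $0.14
Tax on ready-to-eat food = $0.31 + $0.59 + $0.39 + $0.32 + $0.14 = $1.75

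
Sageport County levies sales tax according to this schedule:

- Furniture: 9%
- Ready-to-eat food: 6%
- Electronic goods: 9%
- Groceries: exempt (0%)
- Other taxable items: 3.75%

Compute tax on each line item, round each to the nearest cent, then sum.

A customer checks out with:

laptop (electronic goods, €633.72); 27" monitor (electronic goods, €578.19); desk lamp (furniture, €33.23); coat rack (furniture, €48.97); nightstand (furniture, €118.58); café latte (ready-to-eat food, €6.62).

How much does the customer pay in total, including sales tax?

Laptop €633.72: electronic goods → 9% → €57.03
27" monitor €578.19: electronic goods → 9% → €52.04
Desk lamp €33.23: furniture → 9% → €2.99
Coat rack €48.97: furniture → 9% → €4.41
Nightstand €118.58: furniture → 9% → €10.67
Café latte €6.62: ready-to-eat food → 6% → €0.40
Subtotal = €1419.31; tax = €127.54; total due = €1546.85

€1546.85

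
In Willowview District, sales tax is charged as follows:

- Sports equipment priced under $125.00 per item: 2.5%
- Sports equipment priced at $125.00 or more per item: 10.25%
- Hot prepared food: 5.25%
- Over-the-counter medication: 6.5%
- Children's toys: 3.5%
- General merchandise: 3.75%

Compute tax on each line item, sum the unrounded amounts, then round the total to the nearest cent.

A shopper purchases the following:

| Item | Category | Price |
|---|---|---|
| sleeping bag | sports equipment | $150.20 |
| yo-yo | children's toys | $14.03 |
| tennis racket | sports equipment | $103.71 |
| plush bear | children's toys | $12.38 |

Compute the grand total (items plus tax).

$299.23

Sleeping bag $150.20: sports equipment, $125.00 or more → 10.25% → $15.3955
Yo-yo $14.03: children's toys → 3.5% → $0.49105
Tennis racket $103.71: sports equipment, under $125.00 → 2.5% → $2.59275
Plush bear $12.38: children's toys → 3.5% → $0.4333
Subtotal = $280.32; unrounded tax = $18.9126 → $18.91; total due = $299.23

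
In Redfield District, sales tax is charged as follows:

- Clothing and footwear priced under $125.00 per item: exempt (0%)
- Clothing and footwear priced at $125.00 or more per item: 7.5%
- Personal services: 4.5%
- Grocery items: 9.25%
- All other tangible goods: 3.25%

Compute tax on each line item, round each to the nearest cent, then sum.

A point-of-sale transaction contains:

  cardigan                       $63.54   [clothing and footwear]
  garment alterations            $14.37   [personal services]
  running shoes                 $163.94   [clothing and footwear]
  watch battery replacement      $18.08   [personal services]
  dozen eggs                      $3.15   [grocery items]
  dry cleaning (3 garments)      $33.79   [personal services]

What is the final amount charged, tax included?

$312.44

Cardigan $63.54: clothing and footwear, under $125.00 → 0% → $0.00
Garment alterations $14.37: personal services → 4.5% → $0.65
Running shoes $163.94: clothing and footwear, $125.00 or more → 7.5% → $12.30
Watch battery replacement $18.08: personal services → 4.5% → $0.81
Dozen eggs $3.15: grocery items → 9.25% → $0.29
Dry cleaning (3 garments) $33.79: personal services → 4.5% → $1.52
Subtotal = $296.87; tax = $15.57; total due = $312.44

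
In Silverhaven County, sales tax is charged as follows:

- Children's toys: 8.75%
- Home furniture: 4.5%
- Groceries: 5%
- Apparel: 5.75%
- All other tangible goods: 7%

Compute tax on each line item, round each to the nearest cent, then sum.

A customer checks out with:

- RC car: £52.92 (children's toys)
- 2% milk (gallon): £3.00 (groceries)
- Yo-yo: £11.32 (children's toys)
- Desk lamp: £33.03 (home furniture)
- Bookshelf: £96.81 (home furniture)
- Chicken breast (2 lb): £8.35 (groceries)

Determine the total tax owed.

£12.04

RC car £52.92: children's toys → 8.75% → £4.63
2% milk (gallon) £3.00: groceries → 5% → £0.15
Yo-yo £11.32: children's toys → 8.75% → £0.99
Desk lamp £33.03: home furniture → 4.5% → £1.49
Bookshelf £96.81: home furniture → 4.5% → £4.36
Chicken breast (2 lb) £8.35: groceries → 5% → £0.42
Total tax = £4.63 + £0.15 + £0.99 + £1.49 + £4.36 + £0.42 = £12.04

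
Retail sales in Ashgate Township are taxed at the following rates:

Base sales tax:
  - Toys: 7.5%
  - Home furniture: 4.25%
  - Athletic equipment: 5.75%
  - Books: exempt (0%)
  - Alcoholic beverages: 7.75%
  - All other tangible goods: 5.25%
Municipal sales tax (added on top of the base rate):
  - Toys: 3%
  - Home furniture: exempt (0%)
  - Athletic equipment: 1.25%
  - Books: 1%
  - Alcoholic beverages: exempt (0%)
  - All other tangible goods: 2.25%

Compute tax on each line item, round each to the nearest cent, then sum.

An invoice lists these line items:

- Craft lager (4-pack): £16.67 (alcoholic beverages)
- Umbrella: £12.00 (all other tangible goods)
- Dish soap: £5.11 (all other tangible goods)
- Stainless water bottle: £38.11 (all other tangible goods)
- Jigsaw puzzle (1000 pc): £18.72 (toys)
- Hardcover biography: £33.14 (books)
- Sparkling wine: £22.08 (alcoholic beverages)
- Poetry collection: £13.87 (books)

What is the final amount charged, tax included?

£169.28

Craft lager (4-pack) £16.67: alcoholic beverages → 7.75% + 0% municipal = 7.75% → £1.29
Umbrella £12.00: all other tangible goods → 5.25% + 2.25% municipal = 7.5% → £0.90
Dish soap £5.11: all other tangible goods → 5.25% + 2.25% municipal = 7.5% → £0.38
Stainless water bottle £38.11: all other tangible goods → 5.25% + 2.25% municipal = 7.5% → £2.86
Jigsaw puzzle (1000 pc) £18.72: toys → 7.5% + 3% municipal = 10.5% → £1.97
Hardcover biography £33.14: books → 0% + 1% municipal = 1% → £0.33
Sparkling wine £22.08: alcoholic beverages → 7.75% + 0% municipal = 7.75% → £1.71
Poetry collection £13.87: books → 0% + 1% municipal = 1% → £0.14
Subtotal = £159.70; tax = £9.58; total due = £169.28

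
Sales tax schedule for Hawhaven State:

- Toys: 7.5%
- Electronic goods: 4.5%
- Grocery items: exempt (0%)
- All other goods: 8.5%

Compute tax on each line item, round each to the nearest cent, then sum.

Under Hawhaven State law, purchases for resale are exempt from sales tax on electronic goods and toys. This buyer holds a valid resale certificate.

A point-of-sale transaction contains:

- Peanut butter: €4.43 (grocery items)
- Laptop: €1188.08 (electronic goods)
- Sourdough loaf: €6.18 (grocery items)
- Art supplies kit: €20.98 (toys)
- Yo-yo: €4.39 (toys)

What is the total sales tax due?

€0.00

Peanut butter €4.43: grocery items → 0% → €0.00
Laptop €1188.08: electronic goods, buyer-exempt → 0% → €0.00
Sourdough loaf €6.18: grocery items → 0% → €0.00
Art supplies kit €20.98: toys, buyer-exempt → 0% → €0.00
Yo-yo €4.39: toys, buyer-exempt → 0% → €0.00
Total tax = €0.00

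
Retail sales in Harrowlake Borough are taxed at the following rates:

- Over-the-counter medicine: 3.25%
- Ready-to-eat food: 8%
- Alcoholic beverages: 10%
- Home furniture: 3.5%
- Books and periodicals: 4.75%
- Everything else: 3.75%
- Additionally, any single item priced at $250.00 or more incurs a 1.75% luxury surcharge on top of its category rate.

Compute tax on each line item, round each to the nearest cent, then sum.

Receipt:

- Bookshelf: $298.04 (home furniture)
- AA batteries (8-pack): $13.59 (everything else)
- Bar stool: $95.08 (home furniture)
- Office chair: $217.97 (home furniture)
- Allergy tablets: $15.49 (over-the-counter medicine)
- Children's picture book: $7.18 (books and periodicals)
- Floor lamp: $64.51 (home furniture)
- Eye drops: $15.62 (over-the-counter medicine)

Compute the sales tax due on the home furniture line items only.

$28.87

Bookshelf $298.04: home furniture → 3.5% + 1.75% surcharge = 5.25% → $15.65
Bar stool $95.08: home furniture → 3.5% → $3.33
Office chair $217.97: home furniture → 3.5% → $7.63
Floor lamp $64.51: home furniture → 3.5% → $2.26
Tax on home furniture = $15.65 + $3.33 + $7.63 + $2.26 = $28.87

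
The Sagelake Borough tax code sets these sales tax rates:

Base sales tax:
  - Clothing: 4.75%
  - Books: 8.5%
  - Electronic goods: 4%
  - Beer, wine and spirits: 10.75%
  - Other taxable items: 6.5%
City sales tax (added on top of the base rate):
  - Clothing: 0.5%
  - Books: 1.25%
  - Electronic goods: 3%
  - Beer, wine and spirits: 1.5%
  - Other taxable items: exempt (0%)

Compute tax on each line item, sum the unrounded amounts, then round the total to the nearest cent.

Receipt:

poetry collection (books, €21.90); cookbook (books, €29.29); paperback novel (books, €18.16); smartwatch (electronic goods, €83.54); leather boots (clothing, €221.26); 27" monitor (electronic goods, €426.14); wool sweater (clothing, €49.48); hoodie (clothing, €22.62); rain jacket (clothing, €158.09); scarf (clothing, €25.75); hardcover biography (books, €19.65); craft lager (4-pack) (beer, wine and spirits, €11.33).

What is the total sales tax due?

Poetry collection €21.90: books → 8.5% + 1.25% city = 9.75% → €2.13525
Cookbook €29.29: books → 8.5% + 1.25% city = 9.75% → €2.855775
Paperback novel €18.16: books → 8.5% + 1.25% city = 9.75% → €1.7706
Smartwatch €83.54: electronic goods → 4% + 3% city = 7% → €5.8478
Leather boots €221.26: clothing → 4.75% + 0.5% city = 5.25% → €11.61615
27" monitor €426.14: electronic goods → 4% + 3% city = 7% → €29.8298
Wool sweater €49.48: clothing → 4.75% + 0.5% city = 5.25% → €2.5977
Hoodie €22.62: clothing → 4.75% + 0.5% city = 5.25% → €1.18755
Rain jacket €158.09: clothing → 4.75% + 0.5% city = 5.25% → €8.299725
Scarf €25.75: clothing → 4.75% + 0.5% city = 5.25% → €1.351875
Hardcover biography €19.65: books → 8.5% + 1.25% city = 9.75% → €1.915875
Craft lager (4-pack) €11.33: beer, wine and spirits → 10.75% + 1.5% city = 12.25% → €1.387925
Unrounded tax sum = €70.796025 → €70.80

€70.80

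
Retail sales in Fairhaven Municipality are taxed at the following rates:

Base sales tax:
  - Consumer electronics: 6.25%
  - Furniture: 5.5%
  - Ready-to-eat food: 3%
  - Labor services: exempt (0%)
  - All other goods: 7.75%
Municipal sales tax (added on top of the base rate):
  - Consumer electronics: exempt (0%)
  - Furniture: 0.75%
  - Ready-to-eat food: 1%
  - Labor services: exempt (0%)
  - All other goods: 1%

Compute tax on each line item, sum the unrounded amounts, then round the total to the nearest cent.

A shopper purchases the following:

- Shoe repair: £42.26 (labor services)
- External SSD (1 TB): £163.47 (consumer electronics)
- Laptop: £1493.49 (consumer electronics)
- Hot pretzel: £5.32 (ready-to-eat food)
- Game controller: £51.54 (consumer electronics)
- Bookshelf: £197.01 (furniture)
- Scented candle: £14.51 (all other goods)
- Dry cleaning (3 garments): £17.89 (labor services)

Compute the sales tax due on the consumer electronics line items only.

£106.78

External SSD (1 TB) £163.47: consumer electronics → 6.25% + 0% municipal = 6.25% → £10.216875
Laptop £1493.49: consumer electronics → 6.25% + 0% municipal = 6.25% → £93.343125
Game controller £51.54: consumer electronics → 6.25% + 0% municipal = 6.25% → £3.22125
Tax on consumer electronics: unrounded sum = £106.78125 → £106.78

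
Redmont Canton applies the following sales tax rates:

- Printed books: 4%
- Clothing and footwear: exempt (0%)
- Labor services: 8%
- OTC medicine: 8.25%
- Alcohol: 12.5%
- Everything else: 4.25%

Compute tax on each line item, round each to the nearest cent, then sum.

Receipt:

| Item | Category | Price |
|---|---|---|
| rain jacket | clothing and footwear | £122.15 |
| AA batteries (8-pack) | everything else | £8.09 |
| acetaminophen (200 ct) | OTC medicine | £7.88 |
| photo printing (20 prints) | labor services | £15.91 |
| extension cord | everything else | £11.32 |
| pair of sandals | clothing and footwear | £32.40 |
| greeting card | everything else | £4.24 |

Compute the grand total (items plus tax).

£204.91

Rain jacket £122.15: clothing and footwear → 0% → £0.00
AA batteries (8-pack) £8.09: everything else → 4.25% → £0.34
Acetaminophen (200 ct) £7.88: OTC medicine → 8.25% → £0.65
Photo printing (20 prints) £15.91: labor services → 8% → £1.27
Extension cord £11.32: everything else → 4.25% → £0.48
Pair of sandals £32.40: clothing and footwear → 0% → £0.00
Greeting card £4.24: everything else → 4.25% → £0.18
Subtotal = £201.99; tax = £2.92; total due = £204.91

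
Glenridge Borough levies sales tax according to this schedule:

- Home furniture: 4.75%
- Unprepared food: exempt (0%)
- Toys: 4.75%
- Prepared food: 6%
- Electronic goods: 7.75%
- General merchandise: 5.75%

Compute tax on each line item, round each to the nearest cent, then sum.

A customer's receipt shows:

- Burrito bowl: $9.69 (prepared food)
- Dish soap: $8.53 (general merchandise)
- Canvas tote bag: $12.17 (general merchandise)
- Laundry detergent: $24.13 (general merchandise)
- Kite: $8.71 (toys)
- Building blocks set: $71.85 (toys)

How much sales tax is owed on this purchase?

Burrito bowl $9.69: prepared food → 6% → $0.58
Dish soap $8.53: general merchandise → 5.75% → $0.49
Canvas tote bag $12.17: general merchandise → 5.75% → $0.70
Laundry detergent $24.13: general merchandise → 5.75% → $1.39
Kite $8.71: toys → 4.75% → $0.41
Building blocks set $71.85: toys → 4.75% → $3.41
Total tax = $0.58 + $0.49 + $0.70 + $1.39 + $0.41 + $3.41 = $6.98

$6.98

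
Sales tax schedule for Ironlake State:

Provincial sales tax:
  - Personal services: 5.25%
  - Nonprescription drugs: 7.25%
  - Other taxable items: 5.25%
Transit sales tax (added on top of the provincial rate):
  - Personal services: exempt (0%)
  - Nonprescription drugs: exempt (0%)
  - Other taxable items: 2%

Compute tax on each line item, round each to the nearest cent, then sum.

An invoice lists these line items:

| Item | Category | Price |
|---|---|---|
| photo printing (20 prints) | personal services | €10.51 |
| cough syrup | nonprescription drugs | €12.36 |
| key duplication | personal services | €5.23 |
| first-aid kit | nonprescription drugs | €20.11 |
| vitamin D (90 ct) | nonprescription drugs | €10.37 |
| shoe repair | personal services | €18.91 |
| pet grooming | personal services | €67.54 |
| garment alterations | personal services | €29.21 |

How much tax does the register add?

Photo printing (20 prints) €10.51: personal services → 5.25% + 0% transit = 5.25% → €0.55
Cough syrup €12.36: nonprescription drugs → 7.25% + 0% transit = 7.25% → €0.90
Key duplication €5.23: personal services → 5.25% + 0% transit = 5.25% → €0.27
First-aid kit €20.11: nonprescription drugs → 7.25% + 0% transit = 7.25% → €1.46
Vitamin D (90 ct) €10.37: nonprescription drugs → 7.25% + 0% transit = 7.25% → €0.75
Shoe repair €18.91: personal services → 5.25% + 0% transit = 5.25% → €0.99
Pet grooming €67.54: personal services → 5.25% + 0% transit = 5.25% → €3.55
Garment alterations €29.21: personal services → 5.25% + 0% transit = 5.25% → €1.53
Total tax = €0.55 + €0.90 + €0.27 + €1.46 + €0.75 + €0.99 + €3.55 + €1.53 = €10.00

€10.00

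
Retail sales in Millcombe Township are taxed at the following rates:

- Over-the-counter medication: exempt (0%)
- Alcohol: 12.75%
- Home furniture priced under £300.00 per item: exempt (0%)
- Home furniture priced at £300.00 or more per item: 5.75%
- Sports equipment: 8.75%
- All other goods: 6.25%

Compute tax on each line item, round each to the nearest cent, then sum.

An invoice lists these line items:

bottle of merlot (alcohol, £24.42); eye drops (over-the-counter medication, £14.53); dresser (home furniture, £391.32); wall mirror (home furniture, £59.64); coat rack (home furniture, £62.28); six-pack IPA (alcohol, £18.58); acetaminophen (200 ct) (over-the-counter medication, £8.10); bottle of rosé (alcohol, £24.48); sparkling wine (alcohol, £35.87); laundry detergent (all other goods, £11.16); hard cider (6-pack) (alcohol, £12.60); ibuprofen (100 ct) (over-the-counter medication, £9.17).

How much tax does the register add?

Bottle of merlot £24.42: alcohol → 12.75% → £3.11
Eye drops £14.53: over-the-counter medication → 0% → £0.00
Dresser £391.32: home furniture, £300.00 or more → 5.75% → £22.50
Wall mirror £59.64: home furniture, under £300.00 → 0% → £0.00
Coat rack £62.28: home furniture, under £300.00 → 0% → £0.00
Six-pack IPA £18.58: alcohol → 12.75% → £2.37
Acetaminophen (200 ct) £8.10: over-the-counter medication → 0% → £0.00
Bottle of rosé £24.48: alcohol → 12.75% → £3.12
Sparkling wine £35.87: alcohol → 12.75% → £4.57
Laundry detergent £11.16: all other goods → 6.25% → £0.70
Hard cider (6-pack) £12.60: alcohol → 12.75% → £1.61
Ibuprofen (100 ct) £9.17: over-the-counter medication → 0% → £0.00
Total tax = £3.11 + £22.50 + £2.37 + £3.12 + £4.57 + £0.70 + £1.61 = £37.98

£37.98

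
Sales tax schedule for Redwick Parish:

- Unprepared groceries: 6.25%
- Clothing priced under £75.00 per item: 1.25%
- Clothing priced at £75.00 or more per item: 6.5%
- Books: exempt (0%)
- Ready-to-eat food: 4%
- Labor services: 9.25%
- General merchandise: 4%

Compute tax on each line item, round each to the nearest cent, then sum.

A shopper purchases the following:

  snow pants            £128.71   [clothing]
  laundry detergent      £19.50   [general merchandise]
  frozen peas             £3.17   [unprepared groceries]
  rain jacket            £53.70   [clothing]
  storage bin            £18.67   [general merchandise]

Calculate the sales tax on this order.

Snow pants £128.71: clothing, £75.00 or more → 6.5% → £8.37
Laundry detergent £19.50: general merchandise → 4% → £0.78
Frozen peas £3.17: unprepared groceries → 6.25% → £0.20
Rain jacket £53.70: clothing, under £75.00 → 1.25% → £0.67
Storage bin £18.67: general merchandise → 4% → £0.75
Total tax = £8.37 + £0.78 + £0.20 + £0.67 + £0.75 = £10.77

£10.77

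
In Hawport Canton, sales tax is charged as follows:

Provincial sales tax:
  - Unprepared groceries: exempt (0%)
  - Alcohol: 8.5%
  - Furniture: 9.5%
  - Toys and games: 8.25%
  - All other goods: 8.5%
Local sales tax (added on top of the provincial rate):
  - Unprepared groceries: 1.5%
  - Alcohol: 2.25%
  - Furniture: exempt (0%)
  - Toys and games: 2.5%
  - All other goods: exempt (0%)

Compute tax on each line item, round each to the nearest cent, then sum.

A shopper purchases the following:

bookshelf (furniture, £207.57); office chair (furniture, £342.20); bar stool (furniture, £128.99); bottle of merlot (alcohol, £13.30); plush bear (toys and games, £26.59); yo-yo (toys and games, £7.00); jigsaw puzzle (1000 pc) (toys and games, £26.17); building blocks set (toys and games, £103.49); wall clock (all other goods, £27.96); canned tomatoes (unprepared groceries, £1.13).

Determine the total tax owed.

Bookshelf £207.57: furniture → 9.5% + 0% local = 9.5% → £19.72
Office chair £342.20: furniture → 9.5% + 0% local = 9.5% → £32.51
Bar stool £128.99: furniture → 9.5% + 0% local = 9.5% → £12.25
Bottle of merlot £13.30: alcohol → 8.5% + 2.25% local = 10.75% → £1.43
Plush bear £26.59: toys and games → 8.25% + 2.5% local = 10.75% → £2.86
Yo-yo £7.00: toys and games → 8.25% + 2.5% local = 10.75% → £0.75
Jigsaw puzzle (1000 pc) £26.17: toys and games → 8.25% + 2.5% local = 10.75% → £2.81
Building blocks set £103.49: toys and games → 8.25% + 2.5% local = 10.75% → £11.13
Wall clock £27.96: all other goods → 8.5% + 0% local = 8.5% → £2.38
Canned tomatoes £1.13: unprepared groceries → 0% + 1.5% local = 1.5% → £0.02
Total tax = £19.72 + £32.51 + £12.25 + £1.43 + £2.86 + £0.75 + £2.81 + £11.13 + £2.38 + £0.02 = £85.86

£85.86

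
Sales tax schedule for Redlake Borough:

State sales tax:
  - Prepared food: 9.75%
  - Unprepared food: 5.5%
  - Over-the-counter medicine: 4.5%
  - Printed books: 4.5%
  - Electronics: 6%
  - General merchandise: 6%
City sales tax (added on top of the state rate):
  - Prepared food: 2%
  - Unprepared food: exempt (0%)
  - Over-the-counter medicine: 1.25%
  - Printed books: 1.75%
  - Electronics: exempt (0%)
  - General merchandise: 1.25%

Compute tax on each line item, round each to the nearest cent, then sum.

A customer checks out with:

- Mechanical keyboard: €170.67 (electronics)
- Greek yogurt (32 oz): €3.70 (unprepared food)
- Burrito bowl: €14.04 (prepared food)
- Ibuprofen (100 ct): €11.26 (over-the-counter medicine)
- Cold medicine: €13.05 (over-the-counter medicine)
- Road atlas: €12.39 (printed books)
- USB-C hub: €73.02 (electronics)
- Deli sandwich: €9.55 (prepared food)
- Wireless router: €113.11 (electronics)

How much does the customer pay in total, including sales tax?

€447.34

Mechanical keyboard €170.67: electronics → 6% + 0% city = 6% → €10.24
Greek yogurt (32 oz) €3.70: unprepared food → 5.5% + 0% city = 5.5% → €0.20
Burrito bowl €14.04: prepared food → 9.75% + 2% city = 11.75% → €1.65
Ibuprofen (100 ct) €11.26: over-the-counter medicine → 4.5% + 1.25% city = 5.75% → €0.65
Cold medicine €13.05: over-the-counter medicine → 4.5% + 1.25% city = 5.75% → €0.75
Road atlas €12.39: printed books → 4.5% + 1.75% city = 6.25% → €0.77
USB-C hub €73.02: electronics → 6% + 0% city = 6% → €4.38
Deli sandwich €9.55: prepared food → 9.75% + 2% city = 11.75% → €1.12
Wireless router €113.11: electronics → 6% + 0% city = 6% → €6.79
Subtotal = €420.79; tax = €26.55; total due = €447.34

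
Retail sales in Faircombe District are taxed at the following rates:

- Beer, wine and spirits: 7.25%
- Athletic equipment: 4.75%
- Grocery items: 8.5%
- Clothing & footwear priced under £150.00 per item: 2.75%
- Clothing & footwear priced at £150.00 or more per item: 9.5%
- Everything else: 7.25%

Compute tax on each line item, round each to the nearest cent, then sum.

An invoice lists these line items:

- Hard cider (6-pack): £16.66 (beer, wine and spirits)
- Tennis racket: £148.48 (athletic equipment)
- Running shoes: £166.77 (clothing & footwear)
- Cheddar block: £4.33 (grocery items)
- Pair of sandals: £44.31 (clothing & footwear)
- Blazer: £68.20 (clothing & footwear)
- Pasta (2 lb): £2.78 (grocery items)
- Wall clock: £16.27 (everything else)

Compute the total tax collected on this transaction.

Hard cider (6-pack) £16.66: beer, wine and spirits → 7.25% → £1.21
Tennis racket £148.48: athletic equipment → 4.75% → £7.05
Running shoes £166.77: clothing & footwear, £150.00 or more → 9.5% → £15.84
Cheddar block £4.33: grocery items → 8.5% → £0.37
Pair of sandals £44.31: clothing & footwear, under £150.00 → 2.75% → £1.22
Blazer £68.20: clothing & footwear, under £150.00 → 2.75% → £1.88
Pasta (2 lb) £2.78: grocery items → 8.5% → £0.24
Wall clock £16.27: everything else → 7.25% → £1.18
Total tax = £1.21 + £7.05 + £15.84 + £0.37 + £1.22 + £1.88 + £0.24 + £1.18 = £28.99

£28.99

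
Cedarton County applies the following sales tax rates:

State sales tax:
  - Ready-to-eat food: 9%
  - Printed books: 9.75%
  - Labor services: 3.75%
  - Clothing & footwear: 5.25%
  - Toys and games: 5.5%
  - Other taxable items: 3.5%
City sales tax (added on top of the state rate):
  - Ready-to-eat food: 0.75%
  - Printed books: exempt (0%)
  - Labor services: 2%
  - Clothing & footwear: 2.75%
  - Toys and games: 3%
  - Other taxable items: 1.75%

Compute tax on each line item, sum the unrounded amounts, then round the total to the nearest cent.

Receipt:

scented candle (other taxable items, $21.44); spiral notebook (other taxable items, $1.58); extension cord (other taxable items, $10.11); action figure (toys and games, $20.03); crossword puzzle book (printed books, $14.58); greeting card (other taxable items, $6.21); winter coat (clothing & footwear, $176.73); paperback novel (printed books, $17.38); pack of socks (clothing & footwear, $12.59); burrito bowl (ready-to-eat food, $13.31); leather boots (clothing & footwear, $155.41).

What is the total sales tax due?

$35.76

Scented candle $21.44: other taxable items → 3.5% + 1.75% city = 5.25% → $1.1256
Spiral notebook $1.58: other taxable items → 3.5% + 1.75% city = 5.25% → $0.08295
Extension cord $10.11: other taxable items → 3.5% + 1.75% city = 5.25% → $0.530775
Action figure $20.03: toys and games → 5.5% + 3% city = 8.5% → $1.70255
Crossword puzzle book $14.58: printed books → 9.75% + 0% city = 9.75% → $1.42155
Greeting card $6.21: other taxable items → 3.5% + 1.75% city = 5.25% → $0.326025
Winter coat $176.73: clothing & footwear → 5.25% + 2.75% city = 8% → $14.1384
Paperback novel $17.38: printed books → 9.75% + 0% city = 9.75% → $1.69455
Pack of socks $12.59: clothing & footwear → 5.25% + 2.75% city = 8% → $1.0072
Burrito bowl $13.31: ready-to-eat food → 9% + 0.75% city = 9.75% → $1.297725
Leather boots $155.41: clothing & footwear → 5.25% + 2.75% city = 8% → $12.4328
Unrounded tax sum = $35.760125 → $35.76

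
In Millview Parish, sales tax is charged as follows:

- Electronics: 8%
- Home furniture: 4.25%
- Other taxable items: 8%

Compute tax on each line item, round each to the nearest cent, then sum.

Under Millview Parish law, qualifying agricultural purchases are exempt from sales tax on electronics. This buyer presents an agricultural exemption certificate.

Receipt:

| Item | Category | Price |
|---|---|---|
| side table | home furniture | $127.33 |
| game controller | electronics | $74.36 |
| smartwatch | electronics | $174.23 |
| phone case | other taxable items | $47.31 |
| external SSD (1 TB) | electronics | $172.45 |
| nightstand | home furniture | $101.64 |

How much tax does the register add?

Side table $127.33: home furniture → 4.25% → $5.41
Game controller $74.36: electronics, buyer-exempt → 0% → $0.00
Smartwatch $174.23: electronics, buyer-exempt → 0% → $0.00
Phone case $47.31: other taxable items → 8% → $3.78
External SSD (1 TB) $172.45: electronics, buyer-exempt → 0% → $0.00
Nightstand $101.64: home furniture → 4.25% → $4.32
Total tax = $5.41 + $3.78 + $4.32 = $13.51

$13.51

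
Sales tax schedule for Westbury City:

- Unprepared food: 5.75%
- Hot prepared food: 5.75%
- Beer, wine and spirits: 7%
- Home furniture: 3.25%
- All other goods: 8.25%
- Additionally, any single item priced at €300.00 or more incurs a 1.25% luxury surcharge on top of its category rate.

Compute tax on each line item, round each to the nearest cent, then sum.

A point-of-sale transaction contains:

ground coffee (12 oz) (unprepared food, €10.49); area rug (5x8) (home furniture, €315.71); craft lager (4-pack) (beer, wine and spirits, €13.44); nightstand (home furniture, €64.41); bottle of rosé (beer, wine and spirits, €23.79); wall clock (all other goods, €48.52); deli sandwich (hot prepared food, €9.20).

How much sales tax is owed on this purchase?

Ground coffee (12 oz) €10.49: unprepared food → 5.75% → €0.60
Area rug (5x8) €315.71: home furniture → 3.25% + 1.25% surcharge = 4.5% → €14.21
Craft lager (4-pack) €13.44: beer, wine and spirits → 7% → €0.94
Nightstand €64.41: home furniture → 3.25% → €2.09
Bottle of rosé €23.79: beer, wine and spirits → 7% → €1.67
Wall clock €48.52: all other goods → 8.25% → €4.00
Deli sandwich €9.20: hot prepared food → 5.75% → €0.53
Total tax = €0.60 + €14.21 + €0.94 + €2.09 + €1.67 + €4.00 + €0.53 = €24.04

€24.04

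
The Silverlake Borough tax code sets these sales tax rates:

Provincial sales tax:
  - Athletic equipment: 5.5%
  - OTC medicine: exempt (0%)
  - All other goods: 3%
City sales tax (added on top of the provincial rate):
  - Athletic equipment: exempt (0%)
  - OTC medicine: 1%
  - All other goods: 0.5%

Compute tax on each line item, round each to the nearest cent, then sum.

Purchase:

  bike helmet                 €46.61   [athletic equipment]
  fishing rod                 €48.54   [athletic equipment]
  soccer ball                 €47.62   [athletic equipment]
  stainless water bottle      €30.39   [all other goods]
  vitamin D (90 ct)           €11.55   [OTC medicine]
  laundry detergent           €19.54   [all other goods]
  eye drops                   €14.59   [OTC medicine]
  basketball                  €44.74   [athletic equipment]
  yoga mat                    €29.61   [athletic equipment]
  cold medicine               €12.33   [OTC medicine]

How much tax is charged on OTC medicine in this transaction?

Vitamin D (90 ct) €11.55: OTC medicine → 0% + 1% city = 1% → €0.12
Eye drops €14.59: OTC medicine → 0% + 1% city = 1% → €0.15
Cold medicine €12.33: OTC medicine → 0% + 1% city = 1% → €0.12
Tax on OTC medicine = €0.12 + €0.15 + €0.12 = €0.39

€0.39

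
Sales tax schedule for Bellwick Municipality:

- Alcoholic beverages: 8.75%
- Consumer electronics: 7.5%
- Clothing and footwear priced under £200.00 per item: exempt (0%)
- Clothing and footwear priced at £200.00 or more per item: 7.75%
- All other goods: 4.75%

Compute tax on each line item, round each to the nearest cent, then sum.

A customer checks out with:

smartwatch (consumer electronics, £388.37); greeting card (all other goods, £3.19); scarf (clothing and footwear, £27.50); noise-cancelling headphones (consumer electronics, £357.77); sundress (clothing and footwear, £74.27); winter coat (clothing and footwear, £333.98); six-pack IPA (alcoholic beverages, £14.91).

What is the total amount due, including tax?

Smartwatch £388.37: consumer electronics → 7.5% → £29.13
Greeting card £3.19: all other goods → 4.75% → £0.15
Scarf £27.50: clothing and footwear, under £200.00 → 0% → £0.00
Noise-cancelling headphones £357.77: consumer electronics → 7.5% → £26.83
Sundress £74.27: clothing and footwear, under £200.00 → 0% → £0.00
Winter coat £333.98: clothing and footwear, £200.00 or more → 7.75% → £25.88
Six-pack IPA £14.91: alcoholic beverages → 8.75% → £1.30
Subtotal = £1199.99; tax = £83.29; total due = £1283.28

£1283.28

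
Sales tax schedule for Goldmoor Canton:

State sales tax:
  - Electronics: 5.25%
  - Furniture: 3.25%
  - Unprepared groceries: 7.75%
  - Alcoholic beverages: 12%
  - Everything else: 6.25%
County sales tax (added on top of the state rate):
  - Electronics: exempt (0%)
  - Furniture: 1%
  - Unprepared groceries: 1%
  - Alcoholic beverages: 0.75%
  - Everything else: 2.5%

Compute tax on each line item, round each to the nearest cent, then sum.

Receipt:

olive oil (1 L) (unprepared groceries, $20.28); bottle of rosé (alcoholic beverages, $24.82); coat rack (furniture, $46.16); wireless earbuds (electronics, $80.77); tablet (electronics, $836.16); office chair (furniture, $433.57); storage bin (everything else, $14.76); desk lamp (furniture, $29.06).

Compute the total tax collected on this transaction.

Olive oil (1 L) $20.28: unprepared groceries → 7.75% + 1% county = 8.75% → $1.77
Bottle of rosé $24.82: alcoholic beverages → 12% + 0.75% county = 12.75% → $3.16
Coat rack $46.16: furniture → 3.25% + 1% county = 4.25% → $1.96
Wireless earbuds $80.77: electronics → 5.25% + 0% county = 5.25% → $4.24
Tablet $836.16: electronics → 5.25% + 0% county = 5.25% → $43.90
Office chair $433.57: furniture → 3.25% + 1% county = 4.25% → $18.43
Storage bin $14.76: everything else → 6.25% + 2.5% county = 8.75% → $1.29
Desk lamp $29.06: furniture → 3.25% + 1% county = 4.25% → $1.24
Total tax = $1.77 + $3.16 + $1.96 + $4.24 + $43.90 + $18.43 + $1.29 + $1.24 = $75.99

$75.99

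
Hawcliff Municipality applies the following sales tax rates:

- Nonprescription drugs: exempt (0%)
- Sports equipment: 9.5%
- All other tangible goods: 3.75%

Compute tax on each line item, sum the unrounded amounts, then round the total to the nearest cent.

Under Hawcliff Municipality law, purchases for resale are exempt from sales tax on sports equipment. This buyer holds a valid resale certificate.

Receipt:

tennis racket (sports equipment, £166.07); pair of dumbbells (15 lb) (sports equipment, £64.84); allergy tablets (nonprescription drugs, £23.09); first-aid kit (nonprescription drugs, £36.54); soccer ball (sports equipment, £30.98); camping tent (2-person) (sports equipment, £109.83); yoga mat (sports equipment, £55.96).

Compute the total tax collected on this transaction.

Tennis racket £166.07: sports equipment, buyer-exempt → 0% → £0.00
Pair of dumbbells (15 lb) £64.84: sports equipment, buyer-exempt → 0% → £0.00
Allergy tablets £23.09: nonprescription drugs → 0% → £0.00
First-aid kit £36.54: nonprescription drugs → 0% → £0.00
Soccer ball £30.98: sports equipment, buyer-exempt → 0% → £0.00
Camping tent (2-person) £109.83: sports equipment, buyer-exempt → 0% → £0.00
Yoga mat £55.96: sports equipment, buyer-exempt → 0% → £0.00
Unrounded tax sum = £0.00 → £0.00

£0.00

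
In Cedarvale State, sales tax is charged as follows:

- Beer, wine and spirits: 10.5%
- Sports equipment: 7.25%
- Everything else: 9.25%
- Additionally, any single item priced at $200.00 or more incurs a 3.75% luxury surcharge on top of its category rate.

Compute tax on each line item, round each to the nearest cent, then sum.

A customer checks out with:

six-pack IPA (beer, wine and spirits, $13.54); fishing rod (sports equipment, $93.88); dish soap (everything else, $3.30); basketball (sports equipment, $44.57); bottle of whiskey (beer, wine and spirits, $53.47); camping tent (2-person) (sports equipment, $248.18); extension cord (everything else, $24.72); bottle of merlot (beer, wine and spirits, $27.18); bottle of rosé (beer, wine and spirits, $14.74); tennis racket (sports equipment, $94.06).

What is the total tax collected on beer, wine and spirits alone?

Six-pack IPA $13.54: beer, wine and spirits → 10.5% → $1.42
Bottle of whiskey $53.47: beer, wine and spirits → 10.5% → $5.61
Bottle of merlot $27.18: beer, wine and spirits → 10.5% → $2.85
Bottle of rosé $14.74: beer, wine and spirits → 10.5% → $1.55
Tax on beer, wine and spirits = $1.42 + $5.61 + $2.85 + $1.55 = $11.43

$11.43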